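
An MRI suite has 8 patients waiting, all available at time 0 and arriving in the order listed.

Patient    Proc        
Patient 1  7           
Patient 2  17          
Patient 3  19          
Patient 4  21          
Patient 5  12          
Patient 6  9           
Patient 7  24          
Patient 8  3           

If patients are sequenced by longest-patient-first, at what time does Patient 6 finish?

102

LPT (decreasing processing time): Patient 7 Patient 4 Patient 3 Patient 2 Patient 5 Patient 6 Patient 1 Patient 8.
Patient 7: 0→24
Patient 4: 24→45
Patient 3: 45→64
Patient 2: 64→81
Patient 5: 81→93
Patient 6: 93→102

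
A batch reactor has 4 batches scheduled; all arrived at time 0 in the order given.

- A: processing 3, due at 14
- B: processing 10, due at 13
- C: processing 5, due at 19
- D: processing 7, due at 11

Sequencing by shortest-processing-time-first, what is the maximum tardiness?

SPT (increasing processing time): A C D B.
A: 0→3, due 14, tardiness 0
C: 3→8, due 19, tardiness 0
D: 8→15, due 11, tardiness 4
B: 15→25, due 13, tardiness 12
Maximum = 12.

12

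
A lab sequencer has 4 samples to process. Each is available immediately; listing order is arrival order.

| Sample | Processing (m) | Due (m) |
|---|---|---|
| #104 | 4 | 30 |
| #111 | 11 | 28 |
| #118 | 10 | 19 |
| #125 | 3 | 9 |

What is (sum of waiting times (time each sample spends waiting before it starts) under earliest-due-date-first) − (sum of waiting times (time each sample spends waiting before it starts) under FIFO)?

EDD (increasing due date): #125 #118 #111 #104.
#125: waits 0, runs 0→3
#118: waits 3, runs 3→13
#111: waits 13, runs 13→24
#104: waits 24, runs 24→28
Sum = 0+3+13+24 = 40.
FIFO (arrival order): #104 #111 #118 #125.
#104: waits 0, runs 0→4
#111: waits 4, runs 4→15
#118: waits 15, runs 15→25
#125: waits 25, runs 25→28
Sum = 0+4+15+25 = 44.
Difference = 40 − 44 = -4.

-4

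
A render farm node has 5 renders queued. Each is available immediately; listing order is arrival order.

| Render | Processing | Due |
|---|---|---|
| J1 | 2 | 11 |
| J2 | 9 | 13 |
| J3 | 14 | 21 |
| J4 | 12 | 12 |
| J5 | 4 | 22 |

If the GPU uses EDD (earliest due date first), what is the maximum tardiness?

19

EDD (increasing due date): J1 J4 J2 J3 J5.
J1: 0→2, due 11, tardiness 0
J4: 2→14, due 12, tardiness 2
J2: 14→23, due 13, tardiness 10
J3: 23→37, due 21, tardiness 16
J5: 37→41, due 22, tardiness 19
Maximum = 19.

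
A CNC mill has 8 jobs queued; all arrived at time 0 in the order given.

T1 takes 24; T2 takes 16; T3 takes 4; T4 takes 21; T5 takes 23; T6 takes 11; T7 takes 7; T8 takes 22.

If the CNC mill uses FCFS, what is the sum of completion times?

FIFO (arrival order): T1 T2 T3 T4 T5 T6 T7 T8.
T1: 0→24
T2: 24→40
T3: 40→44
T4: 44→65
T5: 65→88
T6: 88→99
T7: 99→106
T8: 106→128
Sum = 24+40+44+65+88+99+106+128 = 594.

594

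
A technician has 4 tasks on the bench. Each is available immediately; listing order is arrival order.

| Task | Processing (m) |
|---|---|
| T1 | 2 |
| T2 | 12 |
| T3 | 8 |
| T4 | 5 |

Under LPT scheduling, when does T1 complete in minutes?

27

LPT (decreasing processing time): T2 T3 T4 T1.
T2: 0→12
T3: 12→20
T4: 20→25
T1: 25→27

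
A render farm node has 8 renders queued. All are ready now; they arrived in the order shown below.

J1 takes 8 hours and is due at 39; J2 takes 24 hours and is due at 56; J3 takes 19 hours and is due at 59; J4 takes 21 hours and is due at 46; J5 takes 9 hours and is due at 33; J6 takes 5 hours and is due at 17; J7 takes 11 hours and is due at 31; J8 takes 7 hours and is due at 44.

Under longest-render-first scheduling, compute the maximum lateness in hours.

87

LPT (decreasing processing time): J2 J4 J3 J7 J5 J1 J8 J6.
J2: 0→24, due 56, lateness -32
J4: 24→45, due 46, lateness -1
J3: 45→64, due 59, lateness 5
J7: 64→75, due 31, lateness 44
J5: 75→84, due 33, lateness 51
J1: 84→92, due 39, lateness 53
J8: 92→99, due 44, lateness 55
J6: 99→104, due 17, lateness 87
Maximum = 87.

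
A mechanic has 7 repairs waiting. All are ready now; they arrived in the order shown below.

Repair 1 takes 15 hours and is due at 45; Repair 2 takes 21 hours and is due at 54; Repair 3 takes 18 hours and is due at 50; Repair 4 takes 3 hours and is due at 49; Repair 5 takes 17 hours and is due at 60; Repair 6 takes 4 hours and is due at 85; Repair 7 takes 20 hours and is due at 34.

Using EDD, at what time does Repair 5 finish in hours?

94

EDD (increasing due date): Repair 7 Repair 1 Repair 4 Repair 3 Repair 2 Repair 5 Repair 6.
Repair 7: 0→20
Repair 1: 20→35
Repair 4: 35→38
Repair 3: 38→56
Repair 2: 56→77
Repair 5: 77→94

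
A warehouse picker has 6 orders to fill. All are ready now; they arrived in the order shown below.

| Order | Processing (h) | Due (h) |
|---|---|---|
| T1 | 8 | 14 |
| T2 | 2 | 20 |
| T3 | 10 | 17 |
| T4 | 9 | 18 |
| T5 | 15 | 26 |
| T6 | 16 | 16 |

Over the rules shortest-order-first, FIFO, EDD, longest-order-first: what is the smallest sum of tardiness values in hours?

75

SPT (increasing processing time): T2 T1 T4 T3 T5 T6.
T2: 0→2, due 20, tardiness 0
T1: 2→10, due 14, tardiness 0
T4: 10→19, due 18, tardiness 1
T3: 19→29, due 17, tardiness 12
T5: 29→44, due 26, tardiness 18
T6: 44→60, due 16, tardiness 44
Sum = 0+0+1+12+18+44 = 75.
FIFO (arrival order): T1 T2 T3 T4 T5 T6.
T1: 0→8, due 14, tardiness 0
T2: 8→10, due 20, tardiness 0
T3: 10→20, due 17, tardiness 3
T4: 20→29, due 18, tardiness 11
T5: 29→44, due 26, tardiness 18
T6: 44→60, due 16, tardiness 44
Sum = 0+0+3+11+18+44 = 76.
EDD (increasing due date): T1 T6 T3 T4 T2 T5.
T1: 0→8, due 14, tardiness 0
T6: 8→24, due 16, tardiness 8
T3: 24→34, due 17, tardiness 17
T4: 34→43, due 18, tardiness 25
T2: 43→45, due 20, tardiness 25
T5: 45→60, due 26, tardiness 34
Sum = 0+8+17+25+25+34 = 109.
LPT (decreasing processing time): T6 T5 T3 T4 T1 T2.
T6: 0→16, due 16, tardiness 0
T5: 16→31, due 26, tardiness 5
T3: 31→41, due 17, tardiness 24
T4: 41→50, due 18, tardiness 32
T1: 50→58, due 14, tardiness 44
T2: 58→60, due 20, tardiness 40
Sum = 0+5+24+32+44+40 = 145.
SPT 75, FIFO 76, EDD 109, LPT 145 → minimum 75.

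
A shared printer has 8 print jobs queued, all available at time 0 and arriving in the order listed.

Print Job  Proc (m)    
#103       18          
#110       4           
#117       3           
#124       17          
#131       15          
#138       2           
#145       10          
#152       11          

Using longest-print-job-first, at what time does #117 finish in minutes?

LPT (decreasing processing time): #103 #124 #131 #152 #145 #110 #117 #138.
#103: 0→18
#124: 18→35
#131: 35→50
#152: 50→61
#145: 61→71
#110: 71→75
#117: 75→78

78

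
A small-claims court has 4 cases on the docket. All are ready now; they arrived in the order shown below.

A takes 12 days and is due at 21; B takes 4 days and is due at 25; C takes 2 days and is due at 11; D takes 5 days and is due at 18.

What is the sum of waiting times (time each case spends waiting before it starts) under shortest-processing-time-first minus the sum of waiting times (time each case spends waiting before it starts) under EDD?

-9

SPT (increasing processing time): C B D A.
C: waits 0, runs 0→2
B: waits 2, runs 2→6
D: waits 6, runs 6→11
A: waits 11, runs 11→23
Sum = 0+2+6+11 = 19.
EDD (increasing due date): C D A B.
C: waits 0, runs 0→2
D: waits 2, runs 2→7
A: waits 7, runs 7→19
B: waits 19, runs 19→23
Sum = 0+2+7+19 = 28.
Difference = 19 − 28 = -9.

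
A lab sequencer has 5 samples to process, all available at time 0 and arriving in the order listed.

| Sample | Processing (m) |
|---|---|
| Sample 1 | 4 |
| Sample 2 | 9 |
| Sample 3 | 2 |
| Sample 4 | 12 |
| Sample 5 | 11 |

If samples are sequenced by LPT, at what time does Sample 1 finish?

36

LPT (decreasing processing time): Sample 4 Sample 5 Sample 2 Sample 1 Sample 3.
Sample 4: 0→12
Sample 5: 12→23
Sample 2: 23→32
Sample 1: 32→36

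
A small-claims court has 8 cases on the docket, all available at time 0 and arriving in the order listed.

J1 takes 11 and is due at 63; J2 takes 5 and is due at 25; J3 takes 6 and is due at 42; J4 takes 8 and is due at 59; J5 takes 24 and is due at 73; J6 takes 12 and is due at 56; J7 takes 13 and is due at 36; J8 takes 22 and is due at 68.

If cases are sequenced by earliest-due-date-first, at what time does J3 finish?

24

EDD (increasing due date): J2 J7 J3 J6 J4 J1 J8 J5.
J2: 0→5
J7: 5→18
J3: 18→24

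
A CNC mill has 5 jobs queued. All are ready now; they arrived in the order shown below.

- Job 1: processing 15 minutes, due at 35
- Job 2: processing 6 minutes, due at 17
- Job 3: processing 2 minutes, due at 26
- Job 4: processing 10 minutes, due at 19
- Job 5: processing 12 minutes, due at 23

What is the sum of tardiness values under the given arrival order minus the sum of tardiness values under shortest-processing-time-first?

23

FIFO (arrival order): Job 1 Job 2 Job 3 Job 4 Job 5.
Job 1: 0→15, due 35, tardiness 0
Job 2: 15→21, due 17, tardiness 4
Job 3: 21→23, due 26, tardiness 0
Job 4: 23→33, due 19, tardiness 14
Job 5: 33→45, due 23, tardiness 22
Sum = 0+4+0+14+22 = 40.
SPT (increasing processing time): Job 3 Job 2 Job 4 Job 5 Job 1.
Job 3: 0→2, due 26, tardiness 0
Job 2: 2→8, due 17, tardiness 0
Job 4: 8→18, due 19, tardiness 0
Job 5: 18→30, due 23, tardiness 7
Job 1: 30→45, due 35, tardiness 10
Sum = 0+0+0+7+10 = 17.
Difference = 40 − 17 = 23.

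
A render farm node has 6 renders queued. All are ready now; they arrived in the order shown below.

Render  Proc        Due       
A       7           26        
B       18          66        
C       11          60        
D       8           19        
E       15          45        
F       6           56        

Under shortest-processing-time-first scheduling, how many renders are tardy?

2

SPT (increasing processing time): F A D C E B.
F: 0→6, due 56, tardiness 0
A: 6→13, due 26, tardiness 0
D: 13→21, due 19, tardiness 2
C: 21→32, due 60, tardiness 0
E: 32→47, due 45, tardiness 2
B: 47→65, due 66, tardiness 0
Late renders: 2.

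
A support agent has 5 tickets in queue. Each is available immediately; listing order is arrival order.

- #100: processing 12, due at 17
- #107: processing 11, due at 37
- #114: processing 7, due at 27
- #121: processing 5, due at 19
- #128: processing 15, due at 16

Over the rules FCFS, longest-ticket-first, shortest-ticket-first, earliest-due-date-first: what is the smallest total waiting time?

75

FIFO (arrival order): #100 #107 #114 #121 #128.
#100: waits 0, runs 0→12
#107: waits 12, runs 12→23
#114: waits 23, runs 23→30
#121: waits 30, runs 30→35
#128: waits 35, runs 35→50
Sum = 0+12+23+30+35 = 100.
LPT (decreasing processing time): #128 #100 #107 #114 #121.
#128: waits 0, runs 0→15
#100: waits 15, runs 15→27
#107: waits 27, runs 27→38
#114: waits 38, runs 38→45
#121: waits 45, runs 45→50
Sum = 0+15+27+38+45 = 125.
SPT (increasing processing time): #121 #114 #107 #100 #128.
#121: waits 0, runs 0→5
#114: waits 5, runs 5→12
#107: waits 12, runs 12→23
#100: waits 23, runs 23→35
#128: waits 35, runs 35→50
Sum = 0+5+12+23+35 = 75.
EDD (increasing due date): #128 #100 #121 #114 #107.
#128: waits 0, runs 0→15
#100: waits 15, runs 15→27
#121: waits 27, runs 27→32
#114: waits 32, runs 32→39
#107: waits 39, runs 39→50
Sum = 0+15+27+32+39 = 113.
FIFO 100, LPT 125, SPT 75, EDD 113 → minimum 75.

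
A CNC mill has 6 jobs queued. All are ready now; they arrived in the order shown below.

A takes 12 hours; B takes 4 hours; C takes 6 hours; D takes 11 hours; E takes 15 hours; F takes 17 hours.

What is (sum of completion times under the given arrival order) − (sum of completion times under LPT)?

-78

FIFO (arrival order): A B C D E F.
A: 0→12
B: 12→16
C: 16→22
D: 22→33
E: 33→48
F: 48→65
Sum = 12+16+22+33+48+65 = 196.
LPT (decreasing processing time): F E A D C B.
F: 0→17
E: 17→32
A: 32→44
D: 44→55
C: 55→61
B: 61→65
Sum = 17+32+44+55+61+65 = 274.
Difference = 196 − 274 = -78.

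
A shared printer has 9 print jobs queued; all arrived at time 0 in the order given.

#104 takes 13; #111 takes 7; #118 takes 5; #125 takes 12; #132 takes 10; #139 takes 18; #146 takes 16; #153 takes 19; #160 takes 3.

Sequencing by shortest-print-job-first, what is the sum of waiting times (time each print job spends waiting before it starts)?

SPT (increasing processing time): #160 #118 #111 #132 #125 #104 #146 #139 #153.
#160: waits 0, runs 0→3
#118: waits 3, runs 3→8
#111: waits 8, runs 8→15
#132: waits 15, runs 15→25
#125: waits 25, runs 25→37
#104: waits 37, runs 37→50
#146: waits 50, runs 50→66
#139: waits 66, runs 66→84
#153: waits 84, runs 84→103
Sum = 0+3+8+15+25+37+50+66+84 = 288.

288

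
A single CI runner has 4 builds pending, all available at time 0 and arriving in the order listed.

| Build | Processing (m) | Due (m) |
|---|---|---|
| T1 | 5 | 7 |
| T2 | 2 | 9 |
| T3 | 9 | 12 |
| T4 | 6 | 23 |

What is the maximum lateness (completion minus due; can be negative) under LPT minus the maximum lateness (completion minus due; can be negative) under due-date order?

LPT (decreasing processing time): T3 T4 T1 T2.
T3: 0→9, due 12, lateness -3
T4: 9→15, due 23, lateness -8
T1: 15→20, due 7, lateness 13
T2: 20→22, due 9, lateness 13
Maximum = 13.
EDD (increasing due date): T1 T2 T3 T4.
T1: 0→5, due 7, lateness -2
T2: 5→7, due 9, lateness -2
T3: 7→16, due 12, lateness 4
T4: 16→22, due 23, lateness -1
Maximum = 4.
Difference = 13 − 4 = 9.

9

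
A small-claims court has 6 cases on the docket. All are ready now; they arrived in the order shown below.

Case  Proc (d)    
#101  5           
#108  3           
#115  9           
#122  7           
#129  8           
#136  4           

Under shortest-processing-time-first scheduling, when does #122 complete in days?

19

SPT (increasing processing time): #108 #136 #101 #122 #129 #115.
#108: 0→3
#136: 3→7
#101: 7→12
#122: 12→19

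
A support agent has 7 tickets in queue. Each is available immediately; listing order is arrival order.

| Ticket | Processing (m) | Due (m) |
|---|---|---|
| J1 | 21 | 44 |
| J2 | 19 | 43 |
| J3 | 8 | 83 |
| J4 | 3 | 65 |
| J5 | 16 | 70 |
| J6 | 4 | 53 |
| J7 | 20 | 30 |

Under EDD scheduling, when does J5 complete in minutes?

83

EDD (increasing due date): J7 J2 J1 J6 J4 J5 J3.
J7: 0→20
J2: 20→39
J1: 39→60
J6: 60→64
J4: 64→67
J5: 67→83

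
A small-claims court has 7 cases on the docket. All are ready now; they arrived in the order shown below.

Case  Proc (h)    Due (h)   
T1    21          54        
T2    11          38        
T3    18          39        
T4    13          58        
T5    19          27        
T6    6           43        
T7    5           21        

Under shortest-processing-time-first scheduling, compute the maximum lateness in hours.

SPT (increasing processing time): T7 T6 T2 T4 T3 T5 T1.
T7: 0→5, due 21, lateness -16
T6: 5→11, due 43, lateness -32
T2: 11→22, due 38, lateness -16
T4: 22→35, due 58, lateness -23
T3: 35→53, due 39, lateness 14
T5: 53→72, due 27, lateness 45
T1: 72→93, due 54, lateness 39
Maximum = 45.

45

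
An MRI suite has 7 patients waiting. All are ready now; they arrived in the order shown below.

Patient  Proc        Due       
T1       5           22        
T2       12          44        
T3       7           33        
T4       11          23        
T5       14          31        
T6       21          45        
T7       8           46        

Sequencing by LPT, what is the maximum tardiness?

LPT (decreasing processing time): T6 T5 T2 T4 T7 T3 T1.
T6: 0→21, due 45, tardiness 0
T5: 21→35, due 31, tardiness 4
T2: 35→47, due 44, tardiness 3
T4: 47→58, due 23, tardiness 35
T7: 58→66, due 46, tardiness 20
T3: 66→73, due 33, tardiness 40
T1: 73→78, due 22, tardiness 56
Maximum = 56.

56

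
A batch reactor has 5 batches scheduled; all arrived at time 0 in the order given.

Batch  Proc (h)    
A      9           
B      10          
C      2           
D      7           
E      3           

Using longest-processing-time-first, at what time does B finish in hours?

LPT (decreasing processing time): B A D E C.
B: 0→10

10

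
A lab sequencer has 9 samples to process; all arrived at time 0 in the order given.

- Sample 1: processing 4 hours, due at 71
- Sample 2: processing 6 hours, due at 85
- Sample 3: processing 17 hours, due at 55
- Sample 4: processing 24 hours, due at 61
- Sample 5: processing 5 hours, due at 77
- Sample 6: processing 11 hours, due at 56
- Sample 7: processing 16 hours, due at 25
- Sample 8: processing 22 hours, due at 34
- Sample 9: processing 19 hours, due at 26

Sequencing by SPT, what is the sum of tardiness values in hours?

202

SPT (increasing processing time): Sample 1 Sample 5 Sample 2 Sample 6 Sample 7 Sample 3 Sample 9 Sample 8 Sample 4.
Sample 1: 0→4, due 71, tardiness 0
Sample 5: 4→9, due 77, tardiness 0
Sample 2: 9→15, due 85, tardiness 0
Sample 6: 15→26, due 56, tardiness 0
Sample 7: 26→42, due 25, tardiness 17
Sample 3: 42→59, due 55, tardiness 4
Sample 9: 59→78, due 26, tardiness 52
Sample 8: 78→100, due 34, tardiness 66
Sample 4: 100→124, due 61, tardiness 63
Sum = 0+0+0+0+17+4+52+66+63 = 202.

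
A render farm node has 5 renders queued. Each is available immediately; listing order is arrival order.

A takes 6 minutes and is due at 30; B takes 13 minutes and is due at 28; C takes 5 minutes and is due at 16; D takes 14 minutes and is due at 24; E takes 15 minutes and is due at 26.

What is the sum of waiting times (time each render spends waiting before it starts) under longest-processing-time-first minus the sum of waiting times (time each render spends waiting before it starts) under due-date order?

LPT (decreasing processing time): E D B A C.
E: waits 0, runs 0→15
D: waits 15, runs 15→29
B: waits 29, runs 29→42
A: waits 42, runs 42→48
C: waits 48, runs 48→53
Sum = 0+15+29+42+48 = 134.
EDD (increasing due date): C D E B A.
C: waits 0, runs 0→5
D: waits 5, runs 5→19
E: waits 19, runs 19→34
B: waits 34, runs 34→47
A: waits 47, runs 47→53
Sum = 0+5+19+34+47 = 105.
Difference = 134 − 105 = 29.

29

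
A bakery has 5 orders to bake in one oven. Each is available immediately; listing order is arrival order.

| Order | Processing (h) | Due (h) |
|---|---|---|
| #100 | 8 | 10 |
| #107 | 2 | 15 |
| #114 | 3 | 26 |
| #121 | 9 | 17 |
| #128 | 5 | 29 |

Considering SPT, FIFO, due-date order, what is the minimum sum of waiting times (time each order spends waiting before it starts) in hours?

35

SPT (increasing processing time): #107 #114 #128 #100 #121.
#107: waits 0, runs 0→2
#114: waits 2, runs 2→5
#128: waits 5, runs 5→10
#100: waits 10, runs 10→18
#121: waits 18, runs 18→27
Sum = 0+2+5+10+18 = 35.
FIFO (arrival order): #100 #107 #114 #121 #128.
#100: waits 0, runs 0→8
#107: waits 8, runs 8→10
#114: waits 10, runs 10→13
#121: waits 13, runs 13→22
#128: waits 22, runs 22→27
Sum = 0+8+10+13+22 = 53.
EDD (increasing due date): #100 #107 #121 #114 #128.
#100: waits 0, runs 0→8
#107: waits 8, runs 8→10
#121: waits 10, runs 10→19
#114: waits 19, runs 19→22
#128: waits 22, runs 22→27
Sum = 0+8+10+19+22 = 59.
SPT 35, FIFO 53, EDD 59 → minimum 35.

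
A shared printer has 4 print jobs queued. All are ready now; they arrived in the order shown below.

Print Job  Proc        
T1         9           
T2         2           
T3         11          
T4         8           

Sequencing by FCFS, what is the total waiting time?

FIFO (arrival order): T1 T2 T3 T4.
T1: waits 0, runs 0→9
T2: waits 9, runs 9→11
T3: waits 11, runs 11→22
T4: waits 22, runs 22→30
Sum = 0+9+11+22 = 42.

42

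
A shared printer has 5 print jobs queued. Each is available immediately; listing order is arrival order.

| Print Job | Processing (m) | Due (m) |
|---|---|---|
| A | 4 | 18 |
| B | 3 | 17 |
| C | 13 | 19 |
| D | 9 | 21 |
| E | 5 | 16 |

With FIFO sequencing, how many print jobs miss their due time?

3

FIFO (arrival order): A B C D E.
A: 0→4, due 18, tardiness 0
B: 4→7, due 17, tardiness 0
C: 7→20, due 19, tardiness 1
D: 20→29, due 21, tardiness 8
E: 29→34, due 16, tardiness 18
Late print jobs: 3.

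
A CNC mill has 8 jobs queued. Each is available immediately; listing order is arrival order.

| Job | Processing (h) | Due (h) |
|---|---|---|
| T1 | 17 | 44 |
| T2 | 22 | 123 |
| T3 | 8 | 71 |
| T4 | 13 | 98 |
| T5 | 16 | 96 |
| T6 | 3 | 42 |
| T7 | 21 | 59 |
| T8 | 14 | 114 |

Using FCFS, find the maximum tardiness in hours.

41

FIFO (arrival order): T1 T2 T3 T4 T5 T6 T7 T8.
T1: 0→17, due 44, tardiness 0
T2: 17→39, due 123, tardiness 0
T3: 39→47, due 71, tardiness 0
T4: 47→60, due 98, tardiness 0
T5: 60→76, due 96, tardiness 0
T6: 76→79, due 42, tardiness 37
T7: 79→100, due 59, tardiness 41
T8: 100→114, due 114, tardiness 0
Maximum = 41.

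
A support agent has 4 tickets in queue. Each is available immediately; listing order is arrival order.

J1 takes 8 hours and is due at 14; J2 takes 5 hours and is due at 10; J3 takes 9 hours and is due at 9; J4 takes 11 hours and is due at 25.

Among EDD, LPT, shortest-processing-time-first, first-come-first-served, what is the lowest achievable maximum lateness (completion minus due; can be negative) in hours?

8

EDD (increasing due date): J3 J2 J1 J4.
J3: 0→9, due 9, lateness 0
J2: 9→14, due 10, lateness 4
J1: 14→22, due 14, lateness 8
J4: 22→33, due 25, lateness 8
Maximum = 8.
LPT (decreasing processing time): J4 J3 J1 J2.
J4: 0→11, due 25, lateness -14
J3: 11→20, due 9, lateness 11
J1: 20→28, due 14, lateness 14
J2: 28→33, due 10, lateness 23
Maximum = 23.
SPT (increasing processing time): J2 J1 J3 J4.
J2: 0→5, due 10, lateness -5
J1: 5→13, due 14, lateness -1
J3: 13→22, due 9, lateness 13
J4: 22→33, due 25, lateness 8
Maximum = 13.
FIFO (arrival order): J1 J2 J3 J4.
J1: 0→8, due 14, lateness -6
J2: 8→13, due 10, lateness 3
J3: 13→22, due 9, lateness 13
J4: 22→33, due 25, lateness 8
Maximum = 13.
EDD 8, LPT 23, SPT 13, FIFO 13 → minimum 8.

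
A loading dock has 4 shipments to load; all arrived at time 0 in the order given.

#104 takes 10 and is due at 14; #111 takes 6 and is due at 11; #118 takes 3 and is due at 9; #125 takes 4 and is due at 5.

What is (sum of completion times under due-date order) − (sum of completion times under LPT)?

-22

EDD (increasing due date): #125 #118 #111 #104.
#125: 0→4
#118: 4→7
#111: 7→13
#104: 13→23
Sum = 4+7+13+23 = 47.
LPT (decreasing processing time): #104 #111 #125 #118.
#104: 0→10
#111: 10→16
#125: 16→20
#118: 20→23
Sum = 10+16+20+23 = 69.
Difference = 47 − 69 = -22.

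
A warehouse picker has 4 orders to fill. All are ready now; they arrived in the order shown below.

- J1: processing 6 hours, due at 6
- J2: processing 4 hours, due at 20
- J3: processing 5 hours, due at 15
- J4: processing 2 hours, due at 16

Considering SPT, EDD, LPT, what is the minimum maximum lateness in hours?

0

SPT (increasing processing time): J4 J2 J3 J1.
J4: 0→2, due 16, lateness -14
J2: 2→6, due 20, lateness -14
J3: 6→11, due 15, lateness -4
J1: 11→17, due 6, lateness 11
Maximum = 11.
EDD (increasing due date): J1 J3 J4 J2.
J1: 0→6, due 6, lateness 0
J3: 6→11, due 15, lateness -4
J4: 11→13, due 16, lateness -3
J2: 13→17, due 20, lateness -3
Maximum = 0.
LPT (decreasing processing time): J1 J3 J2 J4.
J1: 0→6, due 6, lateness 0
J3: 6→11, due 15, lateness -4
J2: 11→15, due 20, lateness -5
J4: 15→17, due 16, lateness 1
Maximum = 1.
SPT 11, EDD 0, LPT 1 → minimum 0.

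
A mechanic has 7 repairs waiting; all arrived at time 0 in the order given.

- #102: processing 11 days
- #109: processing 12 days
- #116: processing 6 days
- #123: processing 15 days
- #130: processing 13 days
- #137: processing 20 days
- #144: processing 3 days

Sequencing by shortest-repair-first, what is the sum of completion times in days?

249

SPT (increasing processing time): #144 #116 #102 #109 #130 #123 #137.
#144: 0→3
#116: 3→9
#102: 9→20
#109: 20→32
#130: 32→45
#123: 45→60
#137: 60→80
Sum = 3+9+20+32+45+60+80 = 249.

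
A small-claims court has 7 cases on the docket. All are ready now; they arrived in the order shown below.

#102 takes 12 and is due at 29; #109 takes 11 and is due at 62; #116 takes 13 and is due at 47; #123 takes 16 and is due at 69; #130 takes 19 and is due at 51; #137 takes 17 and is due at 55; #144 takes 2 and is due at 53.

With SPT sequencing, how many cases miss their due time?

SPT (increasing processing time): #144 #109 #102 #116 #123 #137 #130.
#144: 0→2, due 53, tardiness 0
#109: 2→13, due 62, tardiness 0
#102: 13→25, due 29, tardiness 0
#116: 25→38, due 47, tardiness 0
#123: 38→54, due 69, tardiness 0
#137: 54→71, due 55, tardiness 16
#130: 71→90, due 51, tardiness 39
Late cases: 2.

2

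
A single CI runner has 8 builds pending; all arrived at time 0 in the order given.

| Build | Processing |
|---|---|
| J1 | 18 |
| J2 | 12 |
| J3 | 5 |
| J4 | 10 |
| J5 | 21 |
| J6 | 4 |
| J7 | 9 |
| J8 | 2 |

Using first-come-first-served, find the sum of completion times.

FIFO (arrival order): J1 J2 J3 J4 J5 J6 J7 J8.
J1: 0→18
J2: 18→30
J3: 30→35
J4: 35→45
J5: 45→66
J6: 66→70
J7: 70→79
J8: 79→81
Sum = 18+30+35+45+66+70+79+81 = 424.

424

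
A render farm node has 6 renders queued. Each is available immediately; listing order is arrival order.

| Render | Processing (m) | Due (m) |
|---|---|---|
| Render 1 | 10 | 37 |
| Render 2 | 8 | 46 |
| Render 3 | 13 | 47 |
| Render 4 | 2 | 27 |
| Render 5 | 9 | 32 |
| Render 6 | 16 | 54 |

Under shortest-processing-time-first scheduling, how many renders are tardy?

SPT (increasing processing time): Render 4 Render 2 Render 5 Render 1 Render 3 Render 6.
Render 4: 0→2, due 27, tardiness 0
Render 2: 2→10, due 46, tardiness 0
Render 5: 10→19, due 32, tardiness 0
Render 1: 19→29, due 37, tardiness 0
Render 3: 29→42, due 47, tardiness 0
Render 6: 42→58, due 54, tardiness 4
Late renders: 1.

1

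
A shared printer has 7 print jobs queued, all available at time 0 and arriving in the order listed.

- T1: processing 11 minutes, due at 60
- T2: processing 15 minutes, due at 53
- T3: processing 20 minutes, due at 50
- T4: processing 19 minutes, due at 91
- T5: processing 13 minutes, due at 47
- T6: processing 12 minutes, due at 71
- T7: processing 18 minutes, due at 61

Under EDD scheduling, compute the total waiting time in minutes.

319

EDD (increasing due date): T5 T3 T2 T1 T7 T6 T4.
T5: waits 0, runs 0→13
T3: waits 13, runs 13→33
T2: waits 33, runs 33→48
T1: waits 48, runs 48→59
T7: waits 59, runs 59→77
T6: waits 77, runs 77→89
T4: waits 89, runs 89→108
Sum = 0+13+33+48+59+77+89 = 319.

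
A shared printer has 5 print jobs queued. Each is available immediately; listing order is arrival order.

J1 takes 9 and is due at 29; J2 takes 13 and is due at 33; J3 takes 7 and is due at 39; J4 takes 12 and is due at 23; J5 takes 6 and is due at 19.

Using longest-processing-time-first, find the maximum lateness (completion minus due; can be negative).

28

LPT (decreasing processing time): J2 J4 J1 J3 J5.
J2: 0→13, due 33, lateness -20
J4: 13→25, due 23, lateness 2
J1: 25→34, due 29, lateness 5
J3: 34→41, due 39, lateness 2
J5: 41→47, due 19, lateness 28
Maximum = 28.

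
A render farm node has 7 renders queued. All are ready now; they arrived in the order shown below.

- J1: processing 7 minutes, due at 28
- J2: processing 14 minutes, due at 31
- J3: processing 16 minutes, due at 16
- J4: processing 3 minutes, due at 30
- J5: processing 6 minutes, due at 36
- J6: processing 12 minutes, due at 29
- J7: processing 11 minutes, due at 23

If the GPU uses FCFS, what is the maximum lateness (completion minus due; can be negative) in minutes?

46

FIFO (arrival order): J1 J2 J3 J4 J5 J6 J7.
J1: 0→7, due 28, lateness -21
J2: 7→21, due 31, lateness -10
J3: 21→37, due 16, lateness 21
J4: 37→40, due 30, lateness 10
J5: 40→46, due 36, lateness 10
J6: 46→58, due 29, lateness 29
J7: 58→69, due 23, lateness 46
Maximum = 46.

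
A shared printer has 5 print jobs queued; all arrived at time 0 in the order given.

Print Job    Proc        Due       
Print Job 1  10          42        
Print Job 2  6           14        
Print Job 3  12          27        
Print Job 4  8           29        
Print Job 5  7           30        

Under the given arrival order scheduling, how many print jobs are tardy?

4

FIFO (arrival order): Print Job 1 Print Job 2 Print Job 3 Print Job 4 Print Job 5.
Print Job 1: 0→10, due 42, tardiness 0
Print Job 2: 10→16, due 14, tardiness 2
Print Job 3: 16→28, due 27, tardiness 1
Print Job 4: 28→36, due 29, tardiness 7
Print Job 5: 36→43, due 30, tardiness 13
Late print jobs: 4.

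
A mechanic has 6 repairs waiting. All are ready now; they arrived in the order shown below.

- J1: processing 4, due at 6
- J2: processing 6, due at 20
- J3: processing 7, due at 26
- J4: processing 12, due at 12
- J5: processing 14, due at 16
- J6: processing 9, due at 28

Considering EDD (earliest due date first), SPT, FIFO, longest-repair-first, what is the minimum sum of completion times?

147

EDD (increasing due date): J1 J4 J5 J2 J3 J6.
J1: 0→4
J4: 4→16
J5: 16→30
J2: 30→36
J3: 36→43
J6: 43→52
Sum = 4+16+30+36+43+52 = 181.
SPT (increasing processing time): J1 J2 J3 J6 J4 J5.
J1: 0→4
J2: 4→10
J3: 10→17
J6: 17→26
J4: 26→38
J5: 38→52
Sum = 4+10+17+26+38+52 = 147.
FIFO (arrival order): J1 J2 J3 J4 J5 J6.
J1: 0→4
J2: 4→10
J3: 10→17
J4: 17→29
J5: 29→43
J6: 43→52
Sum = 4+10+17+29+43+52 = 155.
LPT (decreasing processing time): J5 J4 J6 J3 J2 J1.
J5: 0→14
J4: 14→26
J6: 26→35
J3: 35→42
J2: 42→48
J1: 48→52
Sum = 14+26+35+42+48+52 = 217.
EDD 181, SPT 147, FIFO 155, LPT 217 → minimum 147.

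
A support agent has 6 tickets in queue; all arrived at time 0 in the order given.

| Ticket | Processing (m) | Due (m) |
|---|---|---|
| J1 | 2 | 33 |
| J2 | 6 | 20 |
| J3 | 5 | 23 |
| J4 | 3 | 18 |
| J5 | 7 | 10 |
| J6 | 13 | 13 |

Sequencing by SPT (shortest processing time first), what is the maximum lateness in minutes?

23

SPT (increasing processing time): J1 J4 J3 J2 J5 J6.
J1: 0→2, due 33, lateness -31
J4: 2→5, due 18, lateness -13
J3: 5→10, due 23, lateness -13
J2: 10→16, due 20, lateness -4
J5: 16→23, due 10, lateness 13
J6: 23→36, due 13, lateness 23
Maximum = 23.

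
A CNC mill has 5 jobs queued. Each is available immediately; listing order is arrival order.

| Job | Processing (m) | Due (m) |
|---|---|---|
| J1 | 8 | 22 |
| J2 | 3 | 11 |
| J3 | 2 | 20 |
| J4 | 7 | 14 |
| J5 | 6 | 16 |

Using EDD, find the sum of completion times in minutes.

EDD (increasing due date): J2 J4 J5 J3 J1.
J2: 0→3
J4: 3→10
J5: 10→16
J3: 16→18
J1: 18→26
Sum = 3+10+16+18+26 = 73.

73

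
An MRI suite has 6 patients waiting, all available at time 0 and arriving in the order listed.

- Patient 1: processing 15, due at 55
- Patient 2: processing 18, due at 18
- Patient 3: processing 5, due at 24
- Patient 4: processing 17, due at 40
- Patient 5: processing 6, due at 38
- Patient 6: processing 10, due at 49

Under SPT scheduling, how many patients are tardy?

2

SPT (increasing processing time): Patient 3 Patient 5 Patient 6 Patient 1 Patient 4 Patient 2.
Patient 3: 0→5, due 24, tardiness 0
Patient 5: 5→11, due 38, tardiness 0
Patient 6: 11→21, due 49, tardiness 0
Patient 1: 21→36, due 55, tardiness 0
Patient 4: 36→53, due 40, tardiness 13
Patient 2: 53→71, due 18, tardiness 53
Late patients: 2.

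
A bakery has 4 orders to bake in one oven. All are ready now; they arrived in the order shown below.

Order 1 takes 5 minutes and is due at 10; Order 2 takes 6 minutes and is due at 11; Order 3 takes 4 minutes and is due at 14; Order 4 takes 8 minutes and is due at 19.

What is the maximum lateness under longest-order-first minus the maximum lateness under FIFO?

5

LPT (decreasing processing time): Order 4 Order 2 Order 1 Order 3.
Order 4: 0→8, due 19, lateness -11
Order 2: 8→14, due 11, lateness 3
Order 1: 14→19, due 10, lateness 9
Order 3: 19→23, due 14, lateness 9
Maximum = 9.
FIFO (arrival order): Order 1 Order 2 Order 3 Order 4.
Order 1: 0→5, due 10, lateness -5
Order 2: 5→11, due 11, lateness 0
Order 3: 11→15, due 14, lateness 1
Order 4: 15→23, due 19, lateness 4
Maximum = 4.
Difference = 9 − 4 = 5.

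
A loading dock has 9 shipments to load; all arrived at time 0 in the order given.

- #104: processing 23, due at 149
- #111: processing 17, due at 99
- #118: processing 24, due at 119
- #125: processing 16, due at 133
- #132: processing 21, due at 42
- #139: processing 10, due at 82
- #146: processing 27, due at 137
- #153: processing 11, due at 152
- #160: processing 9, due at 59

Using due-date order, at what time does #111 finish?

EDD (increasing due date): #132 #160 #139 #111 #118 #125 #146 #104 #153.
#132: 0→21
#160: 21→30
#139: 30→40
#111: 40→57

57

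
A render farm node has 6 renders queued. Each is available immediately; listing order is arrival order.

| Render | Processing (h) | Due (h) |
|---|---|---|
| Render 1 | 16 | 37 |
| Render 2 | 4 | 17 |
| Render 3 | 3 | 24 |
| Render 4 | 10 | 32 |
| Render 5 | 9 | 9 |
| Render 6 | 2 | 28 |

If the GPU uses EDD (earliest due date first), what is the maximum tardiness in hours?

7

EDD (increasing due date): Render 5 Render 2 Render 3 Render 6 Render 4 Render 1.
Render 5: 0→9, due 9, tardiness 0
Render 2: 9→13, due 17, tardiness 0
Render 3: 13→16, due 24, tardiness 0
Render 6: 16→18, due 28, tardiness 0
Render 4: 18→28, due 32, tardiness 0
Render 1: 28→44, due 37, tardiness 7
Maximum = 7.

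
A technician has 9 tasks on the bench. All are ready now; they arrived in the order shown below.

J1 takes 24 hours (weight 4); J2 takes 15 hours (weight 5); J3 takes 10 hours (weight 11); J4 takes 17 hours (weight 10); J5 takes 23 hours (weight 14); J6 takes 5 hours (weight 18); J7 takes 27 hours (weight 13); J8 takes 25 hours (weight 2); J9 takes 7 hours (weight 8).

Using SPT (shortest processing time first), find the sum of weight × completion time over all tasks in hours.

SPT (increasing processing time): J6 J9 J3 J2 J4 J5 J1 J8 J7.
J6: finishes 5, weight 18, w·C = 90
J9: finishes 12, weight 8, w·C = 96
J3: finishes 22, weight 11, w·C = 242
J2: finishes 37, weight 5, w·C = 185
J4: finishes 54, weight 10, w·C = 540
J5: finishes 77, weight 14, w·C = 1078
J1: finishes 101, weight 4, w·C = 404
J8: finishes 126, weight 2, w·C = 252
J7: finishes 153, weight 13, w·C = 1989
Sum = 90+96+242+185+540+1078+404+252+1989 = 4876.

4876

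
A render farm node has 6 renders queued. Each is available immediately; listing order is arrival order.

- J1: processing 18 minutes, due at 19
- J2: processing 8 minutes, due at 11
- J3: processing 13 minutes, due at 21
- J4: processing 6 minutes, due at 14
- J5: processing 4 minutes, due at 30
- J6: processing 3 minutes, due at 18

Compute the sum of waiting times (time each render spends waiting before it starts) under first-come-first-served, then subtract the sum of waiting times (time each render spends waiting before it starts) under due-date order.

55

FIFO (arrival order): J1 J2 J3 J4 J5 J6.
J1: waits 0, runs 0→18
J2: waits 18, runs 18→26
J3: waits 26, runs 26→39
J4: waits 39, runs 39→45
J5: waits 45, runs 45→49
J6: waits 49, runs 49→52
Sum = 0+18+26+39+45+49 = 177.
EDD (increasing due date): J2 J4 J6 J1 J3 J5.
J2: waits 0, runs 0→8
J4: waits 8, runs 8→14
J6: waits 14, runs 14→17
J1: waits 17, runs 17→35
J3: waits 35, runs 35→48
J5: waits 48, runs 48→52
Sum = 0+8+14+17+35+48 = 122.
Difference = 177 − 122 = 55.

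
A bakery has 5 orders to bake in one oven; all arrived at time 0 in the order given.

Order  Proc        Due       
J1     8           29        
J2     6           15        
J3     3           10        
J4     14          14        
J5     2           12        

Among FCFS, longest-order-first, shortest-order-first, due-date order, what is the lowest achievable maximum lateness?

FIFO (arrival order): J1 J2 J3 J4 J5.
J1: 0→8, due 29, lateness -21
J2: 8→14, due 15, lateness -1
J3: 14→17, due 10, lateness 7
J4: 17→31, due 14, lateness 17
J5: 31→33, due 12, lateness 21
Maximum = 21.
LPT (decreasing processing time): J4 J1 J2 J3 J5.
J4: 0→14, due 14, lateness 0
J1: 14→22, due 29, lateness -7
J2: 22→28, due 15, lateness 13
J3: 28→31, due 10, lateness 21
J5: 31→33, due 12, lateness 21
Maximum = 21.
SPT (increasing processing time): J5 J3 J2 J1 J4.
J5: 0→2, due 12, lateness -10
J3: 2→5, due 10, lateness -5
J2: 5→11, due 15, lateness -4
J1: 11→19, due 29, lateness -10
J4: 19→33, due 14, lateness 19
Maximum = 19.
EDD (increasing due date): J3 J5 J4 J2 J1.
J3: 0→3, due 10, lateness -7
J5: 3→5, due 12, lateness -7
J4: 5→19, due 14, lateness 5
J2: 19→25, due 15, lateness 10
J1: 25→33, due 29, lateness 4
Maximum = 10.
FIFO 21, LPT 21, SPT 19, EDD 10 → minimum 10.

10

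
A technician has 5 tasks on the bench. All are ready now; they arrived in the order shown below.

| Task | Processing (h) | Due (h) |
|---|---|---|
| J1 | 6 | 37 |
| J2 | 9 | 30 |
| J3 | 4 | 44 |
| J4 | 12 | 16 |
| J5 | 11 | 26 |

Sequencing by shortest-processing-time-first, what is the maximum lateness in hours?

SPT (increasing processing time): J3 J1 J2 J5 J4.
J3: 0→4, due 44, lateness -40
J1: 4→10, due 37, lateness -27
J2: 10→19, due 30, lateness -11
J5: 19→30, due 26, lateness 4
J4: 30→42, due 16, lateness 26
Maximum = 26.

26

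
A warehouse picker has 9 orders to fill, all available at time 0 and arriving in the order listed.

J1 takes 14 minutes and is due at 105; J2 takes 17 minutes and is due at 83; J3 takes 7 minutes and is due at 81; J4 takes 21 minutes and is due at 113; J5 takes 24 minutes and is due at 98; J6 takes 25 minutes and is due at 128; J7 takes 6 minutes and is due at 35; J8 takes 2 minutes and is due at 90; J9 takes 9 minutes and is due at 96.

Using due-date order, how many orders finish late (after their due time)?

EDD (increasing due date): J7 J3 J2 J8 J9 J5 J1 J4 J6.
J7: 0→6, due 35, tardiness 0
J3: 6→13, due 81, tardiness 0
J2: 13→30, due 83, tardiness 0
J8: 30→32, due 90, tardiness 0
J9: 32→41, due 96, tardiness 0
J5: 41→65, due 98, tardiness 0
J1: 65→79, due 105, tardiness 0
J4: 79→100, due 113, tardiness 0
J6: 100→125, due 128, tardiness 0
Late orders: 0.

0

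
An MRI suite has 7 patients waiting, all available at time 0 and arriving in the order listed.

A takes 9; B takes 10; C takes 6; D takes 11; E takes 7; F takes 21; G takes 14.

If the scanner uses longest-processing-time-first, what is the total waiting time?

295

LPT (decreasing processing time): F G D B A E C.
F: waits 0, runs 0→21
G: waits 21, runs 21→35
D: waits 35, runs 35→46
B: waits 46, runs 46→56
A: waits 56, runs 56→65
E: waits 65, runs 65→72
C: waits 72, runs 72→78
Sum = 0+21+35+46+56+65+72 = 295.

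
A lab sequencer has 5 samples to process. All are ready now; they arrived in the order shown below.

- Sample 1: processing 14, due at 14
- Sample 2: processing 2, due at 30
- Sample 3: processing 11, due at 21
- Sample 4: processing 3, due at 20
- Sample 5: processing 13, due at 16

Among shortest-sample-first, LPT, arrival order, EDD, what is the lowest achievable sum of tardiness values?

SPT (increasing processing time): Sample 2 Sample 4 Sample 3 Sample 5 Sample 1.
Sample 2: 0→2, due 30, tardiness 0
Sample 4: 2→5, due 20, tardiness 0
Sample 3: 5→16, due 21, tardiness 0
Sample 5: 16→29, due 16, tardiness 13
Sample 1: 29→43, due 14, tardiness 29
Sum = 0+0+0+13+29 = 42.
LPT (decreasing processing time): Sample 1 Sample 5 Sample 3 Sample 4 Sample 2.
Sample 1: 0→14, due 14, tardiness 0
Sample 5: 14→27, due 16, tardiness 11
Sample 3: 27→38, due 21, tardiness 17
Sample 4: 38→41, due 20, tardiness 21
Sample 2: 41→43, due 30, tardiness 13
Sum = 0+11+17+21+13 = 62.
FIFO (arrival order): Sample 1 Sample 2 Sample 3 Sample 4 Sample 5.
Sample 1: 0→14, due 14, tardiness 0
Sample 2: 14→16, due 30, tardiness 0
Sample 3: 16→27, due 21, tardiness 6
Sample 4: 27→30, due 20, tardiness 10
Sample 5: 30→43, due 16, tardiness 27
Sum = 0+0+6+10+27 = 43.
EDD (increasing due date): Sample 1 Sample 5 Sample 4 Sample 3 Sample 2.
Sample 1: 0→14, due 14, tardiness 0
Sample 5: 14→27, due 16, tardiness 11
Sample 4: 27→30, due 20, tardiness 10
Sample 3: 30→41, due 21, tardiness 20
Sample 2: 41→43, due 30, tardiness 13
Sum = 0+11+10+20+13 = 54.
SPT 42, LPT 62, FIFO 43, EDD 54 → minimum 42.

42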